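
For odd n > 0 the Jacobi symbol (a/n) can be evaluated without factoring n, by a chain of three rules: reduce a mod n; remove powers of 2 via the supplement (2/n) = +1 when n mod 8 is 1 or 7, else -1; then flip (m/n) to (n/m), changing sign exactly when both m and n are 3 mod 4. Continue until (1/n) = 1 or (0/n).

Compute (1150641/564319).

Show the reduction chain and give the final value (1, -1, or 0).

(1150641/564319): 1150641 mod 564319 = 22003, so (1150641/564319) = (22003/564319)
flip (22003/564319) -> (564319/22003): both odd, 22003 mod 4 = 3, 564319 mod 4 = 3, so the flip contributes -1; sign now -1
(564319/22003): 564319 mod 22003 = 14244, so (564319/22003) = (14244/22003)
factor out 2^2: 14244 = 2^2·3561; with 22003 mod 8 = 3, (2/22003) = -1; sign now -1; continue with (3561/22003)
flip (3561/22003) -> (22003/3561): both odd, 3561 mod 4 = 1, 22003 mod 4 = 3, so the flip contributes +1; sign now -1
(22003/3561): 22003 mod 3561 = 637, so (22003/3561) = (637/3561)
flip (637/3561) -> (3561/637): both odd, 637 mod 4 = 1, 3561 mod 4 = 1, so the flip contributes +1; sign now -1
(3561/637): 3561 mod 637 = 376, so (3561/637) = (376/637)
factor out 2^3: 376 = 2^3·47; with 637 mod 8 = 5, (2/637) = -1; sign now +1; continue with (47/637)
flip (47/637) -> (637/47): both odd, 47 mod 4 = 3, 637 mod 4 = 1, so the flip contributes +1; sign now +1
(637/47): 637 mod 47 = 26, so (637/47) = (26/47)
factor out 2^1: 26 = 2^1·13; with 47 mod 8 = 7, (2/47) = +1; sign now +1; continue with (13/47)
flip (13/47) -> (47/13): both odd, 13 mod 4 = 1, 47 mod 4 = 3, so the flip contributes +1; sign now +1
(47/13): 47 mod 13 = 8, so (47/13) = (8/13)
factor out 2^3: 8 = 2^3·1; with 13 mod 8 = 5, (2/13) = -1; sign now -1; continue with (1/13)
reached (1/13) = 1, so the symbol is -1

-1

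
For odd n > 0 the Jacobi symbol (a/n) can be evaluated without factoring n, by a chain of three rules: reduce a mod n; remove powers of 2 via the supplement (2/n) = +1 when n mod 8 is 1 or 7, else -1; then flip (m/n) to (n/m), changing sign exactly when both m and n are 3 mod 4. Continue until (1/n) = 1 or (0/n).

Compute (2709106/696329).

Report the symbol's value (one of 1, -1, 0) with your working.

-1

(2709106/696329) = (620119/696329)   [reduce mod 696329]
reciprocity: (620119/696329) = +1·(696329/620119) since 620119 mod 4 = 3, 696329 mod 4 = 1; sign now +1
(696329/620119) = (76210/620119)   [reduce mod 620119]
76210 = 2^1·38105; (2/620119) = +1 since 620119 mod 8 = 7, so (76210/620119) = (+1)^1·(38105/620119); sign now +1
reciprocity: (38105/620119) = +1·(620119/38105) since 38105 mod 4 = 1, 620119 mod 4 = 3; sign now +1
(620119/38105) = (10439/38105)   [reduce mod 38105]
reciprocity: (10439/38105) = +1·(38105/10439) since 10439 mod 4 = 3, 38105 mod 4 = 1; sign now +1
(38105/10439) = (6788/10439)   [reduce mod 10439]
6788 = 2^2·1697; (2/10439) = +1 since 10439 mod 8 = 7, so (6788/10439) = (+1)^2·(1697/10439); sign now +1
reciprocity: (1697/10439) = +1·(10439/1697) since 1697 mod 4 = 1, 10439 mod 4 = 3; sign now +1
(10439/1697) = (257/1697)   [reduce mod 1697]
reciprocity: (257/1697) = +1·(1697/257) since 257 mod 4 = 1, 1697 mod 4 = 1; sign now +1
(1697/257) = (155/257)   [reduce mod 257]
reciprocity: (155/257) = +1·(257/155) since 155 mod 4 = 3, 257 mod 4 = 1; sign now +1
(257/155) = (102/155)   [reduce mod 155]
102 = 2^1·51; (2/155) = -1 since 155 mod 8 = 3, so (102/155) = (-1)^1·(51/155); sign now -1
reciprocity: (51/155) = -1·(155/51) since 51 mod 4 = 3, 155 mod 4 = 3; sign now +1
(155/51) = (2/51)   [reduce mod 51]
2 = 2^1·1; (2/51) = -1 since 51 mod 8 = 3, so (2/51) = (-1)^1·(1/51); sign now -1
(1/51) = 1; final value = sign = -1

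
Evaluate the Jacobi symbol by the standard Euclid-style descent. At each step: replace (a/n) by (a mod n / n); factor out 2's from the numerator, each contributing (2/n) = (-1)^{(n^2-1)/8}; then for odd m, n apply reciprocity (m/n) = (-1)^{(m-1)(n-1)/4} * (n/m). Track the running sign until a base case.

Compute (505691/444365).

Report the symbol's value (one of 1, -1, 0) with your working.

1

(505691/444365): 505691 mod 444365 = 61326, so (505691/444365) = (61326/444365)
factor out 2^1: 61326 = 2^1·30663; with 444365 mod 8 = 5, (2/444365) = -1; sign now -1; continue with (30663/444365)
flip (30663/444365) -> (444365/30663): both odd, 30663 mod 4 = 3, 444365 mod 4 = 1, so the flip contributes +1; sign now -1
(444365/30663): 444365 mod 30663 = 15083, so (444365/30663) = (15083/30663)
flip (15083/30663) -> (30663/15083): both odd, 15083 mod 4 = 3, 30663 mod 4 = 3, so the flip contributes -1; sign now +1
(30663/15083): 30663 mod 15083 = 497, so (30663/15083) = (497/15083)
flip (497/15083) -> (15083/497): both odd, 497 mod 4 = 1, 15083 mod 4 = 3, so the flip contributes +1; sign now +1
(15083/497): 15083 mod 497 = 173, so (15083/497) = (173/497)
flip (173/497) -> (497/173): both odd, 173 mod 4 = 1, 497 mod 4 = 1, so the flip contributes +1; sign now +1
(497/173): 497 mod 173 = 151, so (497/173) = (151/173)
flip (151/173) -> (173/151): both odd, 151 mod 4 = 3, 173 mod 4 = 1, so the flip contributes +1; sign now +1
(173/151): 173 mod 151 = 22, so (173/151) = (22/151)
factor out 2^1: 22 = 2^1·11; with 151 mod 8 = 7, (2/151) = +1; sign now +1; continue with (11/151)
flip (11/151) -> (151/11): both odd, 11 mod 4 = 3, 151 mod 4 = 3, so the flip contributes -1; sign now -1
(151/11): 151 mod 11 = 8, so (151/11) = (8/11)
factor out 2^3: 8 = 2^3·1; with 11 mod 8 = 3, (2/11) = -1; sign now +1; continue with (1/11)
reached (1/11) = 1, so the symbol is +1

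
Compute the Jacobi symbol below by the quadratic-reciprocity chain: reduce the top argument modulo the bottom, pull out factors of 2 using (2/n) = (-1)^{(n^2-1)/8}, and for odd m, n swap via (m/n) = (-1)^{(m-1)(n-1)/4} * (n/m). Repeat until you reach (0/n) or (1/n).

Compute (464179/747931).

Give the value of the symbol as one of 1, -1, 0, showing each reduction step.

-1

flip (464179/747931) -> (747931/464179): both odd, 464179 mod 4 = 3, 747931 mod 4 = 3, so the flip contributes -1; sign now -1
(747931/464179): 747931 mod 464179 = 283752, so (747931/464179) = (283752/464179)
factor out 2^3: 283752 = 2^3·35469; with 464179 mod 8 = 3, (2/464179) = -1; sign now +1; continue with (35469/464179)
flip (35469/464179) -> (464179/35469): both odd, 35469 mod 4 = 1, 464179 mod 4 = 3, so the flip contributes +1; sign now +1
(464179/35469): 464179 mod 35469 = 3082, so (464179/35469) = (3082/35469)
factor out 2^1: 3082 = 2^1·1541; with 35469 mod 8 = 5, (2/35469) = -1; sign now -1; continue with (1541/35469)
flip (1541/35469) -> (35469/1541): both odd, 1541 mod 4 = 1, 35469 mod 4 = 1, so the flip contributes +1; sign now -1
(35469/1541): 35469 mod 1541 = 26, so (35469/1541) = (26/1541)
factor out 2^1: 26 = 2^1·13; with 1541 mod 8 = 5, (2/1541) = -1; sign now +1; continue with (13/1541)
flip (13/1541) -> (1541/13): both odd, 13 mod 4 = 1, 1541 mod 4 = 1, so the flip contributes +1; sign now +1
(1541/13): 1541 mod 13 = 7, so (1541/13) = (7/13)
flip (7/13) -> (13/7): both odd, 7 mod 4 = 3, 13 mod 4 = 1, so the flip contributes +1; sign now +1
(13/7): 13 mod 7 = 6, so (13/7) = (6/7)
factor out 2^1: 6 = 2^1·3; with 7 mod 8 = 7, (2/7) = +1; sign now +1; continue with (3/7)
flip (3/7) -> (7/3): both odd, 3 mod 4 = 3, 7 mod 4 = 3, so the flip contributes -1; sign now -1
(7/3): 7 mod 3 = 1, so (7/3) = (1/3)
reached (1/3) = 1, so the symbol is -1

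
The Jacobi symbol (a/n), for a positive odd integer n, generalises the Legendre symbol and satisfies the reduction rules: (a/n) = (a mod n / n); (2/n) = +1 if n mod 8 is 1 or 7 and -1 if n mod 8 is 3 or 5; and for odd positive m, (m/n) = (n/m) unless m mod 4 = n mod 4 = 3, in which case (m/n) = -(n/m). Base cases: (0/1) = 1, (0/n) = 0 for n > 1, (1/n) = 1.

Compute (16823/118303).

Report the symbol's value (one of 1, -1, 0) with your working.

flip (16823/118303) -> (118303/16823): both odd, 16823 mod 4 = 3, 118303 mod 4 = 3, so the flip contributes -1; sign now -1
(118303/16823): 118303 mod 16823 = 542, so (118303/16823) = (542/16823)
factor out 2^1: 542 = 2^1·271; with 16823 mod 8 = 7, (2/16823) = +1; sign now -1; continue with (271/16823)
flip (271/16823) -> (16823/271): both odd, 271 mod 4 = 3, 16823 mod 4 = 3, so the flip contributes -1; sign now +1
(16823/271): 16823 mod 271 = 21, so (16823/271) = (21/271)
flip (21/271) -> (271/21): both odd, 21 mod 4 = 1, 271 mod 4 = 3, so the flip contributes +1; sign now +1
(271/21): 271 mod 21 = 19, so (271/21) = (19/21)
flip (19/21) -> (21/19): both odd, 19 mod 4 = 3, 21 mod 4 = 1, so the flip contributes +1; sign now +1
(21/19): 21 mod 19 = 2, so (21/19) = (2/19)
factor out 2^1: 2 = 2^1·1; with 19 mod 8 = 3, (2/19) = -1; sign now -1; continue with (1/19)
reached (1/19) = 1, so the symbol is -1

-1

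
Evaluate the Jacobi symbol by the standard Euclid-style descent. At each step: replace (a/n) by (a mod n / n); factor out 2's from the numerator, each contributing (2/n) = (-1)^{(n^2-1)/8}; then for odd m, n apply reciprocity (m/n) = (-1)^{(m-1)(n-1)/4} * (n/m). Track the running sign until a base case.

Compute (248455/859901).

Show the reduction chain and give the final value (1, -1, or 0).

flip (248455/859901) -> (859901/248455): both odd, 248455 mod 4 = 3, 859901 mod 4 = 1, so the flip contributes +1; sign now +1
(859901/248455): 859901 mod 248455 = 114536, so (859901/248455) = (114536/248455)
factor out 2^3: 114536 = 2^3·14317; with 248455 mod 8 = 7, (2/248455) = +1; sign now +1; continue with (14317/248455)
flip (14317/248455) -> (248455/14317): both odd, 14317 mod 4 = 1, 248455 mod 4 = 3, so the flip contributes +1; sign now +1
(248455/14317): 248455 mod 14317 = 5066, so (248455/14317) = (5066/14317)
factor out 2^1: 5066 = 2^1·2533; with 14317 mod 8 = 5, (2/14317) = -1; sign now -1; continue with (2533/14317)
flip (2533/14317) -> (14317/2533): both odd, 2533 mod 4 = 1, 14317 mod 4 = 1, so the flip contributes +1; sign now -1
(14317/2533): 14317 mod 2533 = 1652, so (14317/2533) = (1652/2533)
factor out 2^2: 1652 = 2^2·413; with 2533 mod 8 = 5, (2/2533) = -1; sign now -1; continue with (413/2533)
flip (413/2533) -> (2533/413): both odd, 413 mod 4 = 1, 2533 mod 4 = 1, so the flip contributes +1; sign now -1
(2533/413): 2533 mod 413 = 55, so (2533/413) = (55/413)
flip (55/413) -> (413/55): both odd, 55 mod 4 = 3, 413 mod 4 = 1, so the flip contributes +1; sign now -1
(413/55): 413 mod 55 = 28, so (413/55) = (28/55)
factor out 2^2: 28 = 2^2·7; with 55 mod 8 = 7, (2/55) = +1; sign now -1; continue with (7/55)
flip (7/55) -> (55/7): both odd, 7 mod 4 = 3, 55 mod 4 = 3, so the flip contributes -1; sign now +1
(55/7): 55 mod 7 = 6, so (55/7) = (6/7)
factor out 2^1: 6 = 2^1·3; with 7 mod 8 = 7, (2/7) = +1; sign now +1; continue with (3/7)
flip (3/7) -> (7/3): both odd, 3 mod 4 = 3, 7 mod 4 = 3, so the flip contributes -1; sign now -1
(7/3): 7 mod 3 = 1, so (7/3) = (1/3)
reached (1/3) = 1, so the symbol is -1

-1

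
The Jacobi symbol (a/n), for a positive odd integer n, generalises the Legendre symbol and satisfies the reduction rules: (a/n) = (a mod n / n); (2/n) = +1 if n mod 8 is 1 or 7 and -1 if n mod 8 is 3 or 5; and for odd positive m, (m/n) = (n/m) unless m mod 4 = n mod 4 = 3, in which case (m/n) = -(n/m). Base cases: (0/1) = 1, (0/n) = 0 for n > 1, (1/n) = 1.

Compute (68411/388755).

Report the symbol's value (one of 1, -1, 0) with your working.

1

flip (68411/388755) -> (388755/68411): both odd, 68411 mod 4 = 3, 388755 mod 4 = 3, so the flip contributes -1; sign now -1
(388755/68411): 388755 mod 68411 = 46700, so (388755/68411) = (46700/68411)
factor out 2^2: 46700 = 2^2·11675; with 68411 mod 8 = 3, (2/68411) = -1; sign now -1; continue with (11675/68411)
flip (11675/68411) -> (68411/11675): both odd, 11675 mod 4 = 3, 68411 mod 4 = 3, so the flip contributes -1; sign now +1
(68411/11675): 68411 mod 11675 = 10036, so (68411/11675) = (10036/11675)
factor out 2^2: 10036 = 2^2·2509; with 11675 mod 8 = 3, (2/11675) = -1; sign now +1; continue with (2509/11675)
flip (2509/11675) -> (11675/2509): both odd, 2509 mod 4 = 1, 11675 mod 4 = 3, so the flip contributes +1; sign now +1
(11675/2509): 11675 mod 2509 = 1639, so (11675/2509) = (1639/2509)
flip (1639/2509) -> (2509/1639): both odd, 1639 mod 4 = 3, 2509 mod 4 = 1, so the flip contributes +1; sign now +1
(2509/1639): 2509 mod 1639 = 870, so (2509/1639) = (870/1639)
factor out 2^1: 870 = 2^1·435; with 1639 mod 8 = 7, (2/1639) = +1; sign now +1; continue with (435/1639)
flip (435/1639) -> (1639/435): both odd, 435 mod 4 = 3, 1639 mod 4 = 3, so the flip contributes -1; sign now -1
(1639/435): 1639 mod 435 = 334, so (1639/435) = (334/435)
factor out 2^1: 334 = 2^1·167; with 435 mod 8 = 3, (2/435) = -1; sign now +1; continue with (167/435)
flip (167/435) -> (435/167): both odd, 167 mod 4 = 3, 435 mod 4 = 3, so the flip contributes -1; sign now -1
(435/167): 435 mod 167 = 101, so (435/167) = (101/167)
flip (101/167) -> (167/101): both odd, 101 mod 4 = 1, 167 mod 4 = 3, so the flip contributes +1; sign now -1
(167/101): 167 mod 101 = 66, so (167/101) = (66/101)
factor out 2^1: 66 = 2^1·33; with 101 mod 8 = 5, (2/101) = -1; sign now +1; continue with (33/101)
flip (33/101) -> (101/33): both odd, 33 mod 4 = 1, 101 mod 4 = 1, so the flip contributes +1; sign now +1
(101/33): 101 mod 33 = 2, so (101/33) = (2/33)
factor out 2^1: 2 = 2^1·1; with 33 mod 8 = 1, (2/33) = +1; sign now +1; continue with (1/33)
reached (1/33) = 1, so the symbol is +1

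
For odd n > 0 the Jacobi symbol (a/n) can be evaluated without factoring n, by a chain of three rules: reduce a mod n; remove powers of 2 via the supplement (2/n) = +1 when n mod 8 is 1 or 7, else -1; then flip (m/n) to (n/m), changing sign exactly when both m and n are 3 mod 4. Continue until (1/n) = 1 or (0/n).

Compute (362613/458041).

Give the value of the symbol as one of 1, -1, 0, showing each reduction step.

1

flip (362613/458041) -> (458041/362613): both odd, 362613 mod 4 = 1, 458041 mod 4 = 1, so the flip contributes +1; sign now +1
(458041/362613): 458041 mod 362613 = 95428, so (458041/362613) = (95428/362613)
factor out 2^2: 95428 = 2^2·23857; with 362613 mod 8 = 5, (2/362613) = -1; sign now +1; continue with (23857/362613)
flip (23857/362613) -> (362613/23857): both odd, 23857 mod 4 = 1, 362613 mod 4 = 1, so the flip contributes +1; sign now +1
(362613/23857): 362613 mod 23857 = 4758, so (362613/23857) = (4758/23857)
factor out 2^1: 4758 = 2^1·2379; with 23857 mod 8 = 1, (2/23857) = +1; sign now +1; continue with (2379/23857)
flip (2379/23857) -> (23857/2379): both odd, 2379 mod 4 = 3, 23857 mod 4 = 1, so the flip contributes +1; sign now +1
(23857/2379): 23857 mod 2379 = 67, so (23857/2379) = (67/2379)
flip (67/2379) -> (2379/67): both odd, 67 mod 4 = 3, 2379 mod 4 = 3, so the flip contributes -1; sign now -1
(2379/67): 2379 mod 67 = 34, so (2379/67) = (34/67)
factor out 2^1: 34 = 2^1·17; with 67 mod 8 = 3, (2/67) = -1; sign now +1; continue with (17/67)
flip (17/67) -> (67/17): both odd, 17 mod 4 = 1, 67 mod 4 = 3, so the flip contributes +1; sign now +1
(67/17): 67 mod 17 = 16, so (67/17) = (16/17)
factor out 2^4: 16 = 2^4·1; with 17 mod 8 = 1, (2/17) = +1; sign now +1; continue with (1/17)
reached (1/17) = 1, so the symbol is +1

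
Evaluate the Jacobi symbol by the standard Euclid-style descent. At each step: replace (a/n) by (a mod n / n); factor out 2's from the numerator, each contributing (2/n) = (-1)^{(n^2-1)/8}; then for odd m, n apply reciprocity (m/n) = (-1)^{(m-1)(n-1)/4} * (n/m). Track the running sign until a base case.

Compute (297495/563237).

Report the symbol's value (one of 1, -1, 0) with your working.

-1

reciprocity: (297495/563237) = +1·(563237/297495) since 297495 mod 4 = 3, 563237 mod 4 = 1; sign now +1
(563237/297495) = (265742/297495)   [reduce mod 297495]
265742 = 2^1·132871; (2/297495) = +1 since 297495 mod 8 = 7, so (265742/297495) = (+1)^1·(132871/297495); sign now +1
reciprocity: (132871/297495) = -1·(297495/132871) since 132871 mod 4 = 3, 297495 mod 4 = 3; sign now -1
(297495/132871) = (31753/132871)   [reduce mod 132871]
reciprocity: (31753/132871) = +1·(132871/31753) since 31753 mod 4 = 1, 132871 mod 4 = 3; sign now -1
(132871/31753) = (5859/31753)   [reduce mod 31753]
reciprocity: (5859/31753) = +1·(31753/5859) since 5859 mod 4 = 3, 31753 mod 4 = 1; sign now -1
(31753/5859) = (2458/5859)   [reduce mod 5859]
2458 = 2^1·1229; (2/5859) = -1 since 5859 mod 8 = 3, so (2458/5859) = (-1)^1·(1229/5859); sign now +1
reciprocity: (1229/5859) = +1·(5859/1229) since 1229 mod 4 = 1, 5859 mod 4 = 3; sign now +1
(5859/1229) = (943/1229)   [reduce mod 1229]
reciprocity: (943/1229) = +1·(1229/943) since 943 mod 4 = 3, 1229 mod 4 = 1; sign now +1
(1229/943) = (286/943)   [reduce mod 943]
286 = 2^1·143; (2/943) = +1 since 943 mod 8 = 7, so (286/943) = (+1)^1·(143/943); sign now +1
reciprocity: (143/943) = -1·(943/143) since 143 mod 4 = 3, 943 mod 4 = 3; sign now -1
(943/143) = (85/143)   [reduce mod 143]
reciprocity: (85/143) = +1·(143/85) since 85 mod 4 = 1, 143 mod 4 = 3; sign now -1
(143/85) = (58/85)   [reduce mod 85]
58 = 2^1·29; (2/85) = -1 since 85 mod 8 = 5, so (58/85) = (-1)^1·(29/85); sign now +1
reciprocity: (29/85) = +1·(85/29) since 29 mod 4 = 1, 85 mod 4 = 1; sign now +1
(85/29) = (27/29)   [reduce mod 29]
reciprocity: (27/29) = +1·(29/27) since 27 mod 4 = 3, 29 mod 4 = 1; sign now +1
(29/27) = (2/27)   [reduce mod 27]
2 = 2^1·1; (2/27) = -1 since 27 mod 8 = 3, so (2/27) = (-1)^1·(1/27); sign now -1
(1/27) = 1; final value = sign = -1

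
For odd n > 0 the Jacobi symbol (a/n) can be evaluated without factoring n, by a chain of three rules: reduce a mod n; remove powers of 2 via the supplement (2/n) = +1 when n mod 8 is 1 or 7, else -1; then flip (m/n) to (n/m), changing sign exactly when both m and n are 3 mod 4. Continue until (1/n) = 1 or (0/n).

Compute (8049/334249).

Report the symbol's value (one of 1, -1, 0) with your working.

reciprocity: (8049/334249) = +1·(334249/8049) since 8049 mod 4 = 1, 334249 mod 4 = 1; sign now +1
(334249/8049) = (4240/8049)   [reduce mod 8049]
4240 = 2^4·265; (2/8049) = +1 since 8049 mod 8 = 1, so (4240/8049) = (+1)^4·(265/8049); sign now +1
reciprocity: (265/8049) = +1·(8049/265) since 265 mod 4 = 1, 8049 mod 4 = 1; sign now +1
(8049/265) = (99/265)   [reduce mod 265]
reciprocity: (99/265) = +1·(265/99) since 99 mod 4 = 3, 265 mod 4 = 1; sign now +1
(265/99) = (67/99)   [reduce mod 99]
reciprocity: (67/99) = -1·(99/67) since 67 mod 4 = 3, 99 mod 4 = 3; sign now -1
(99/67) = (32/67)   [reduce mod 67]
32 = 2^5·1; (2/67) = -1 since 67 mod 8 = 3, so (32/67) = (-1)^5·(1/67); sign now +1
(1/67) = 1; final value = sign = +1

1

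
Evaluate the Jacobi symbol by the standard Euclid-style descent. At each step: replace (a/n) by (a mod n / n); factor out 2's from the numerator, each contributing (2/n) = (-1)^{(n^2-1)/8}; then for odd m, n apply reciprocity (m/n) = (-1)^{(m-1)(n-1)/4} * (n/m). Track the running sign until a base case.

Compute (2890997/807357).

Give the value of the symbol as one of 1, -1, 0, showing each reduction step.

(2890997/807357): 2890997 mod 807357 = 468926, so (2890997/807357) = (468926/807357)
factor out 2^1: 468926 = 2^1·234463; with 807357 mod 8 = 5, (2/807357) = -1; sign now -1; continue with (234463/807357)
flip (234463/807357) -> (807357/234463): both odd, 234463 mod 4 = 3, 807357 mod 4 = 1, so the flip contributes +1; sign now -1
(807357/234463): 807357 mod 234463 = 103968, so (807357/234463) = (103968/234463)
factor out 2^5: 103968 = 2^5·3249; with 234463 mod 8 = 7, (2/234463) = +1; sign now -1; continue with (3249/234463)
flip (3249/234463) -> (234463/3249): both odd, 3249 mod 4 = 1, 234463 mod 4 = 3, so the flip contributes +1; sign now -1
(234463/3249): 234463 mod 3249 = 535, so (234463/3249) = (535/3249)
flip (535/3249) -> (3249/535): both odd, 535 mod 4 = 3, 3249 mod 4 = 1, so the flip contributes +1; sign now -1
(3249/535): 3249 mod 535 = 39, so (3249/535) = (39/535)
flip (39/535) -> (535/39): both odd, 39 mod 4 = 3, 535 mod 4 = 3, so the flip contributes -1; sign now +1
(535/39): 535 mod 39 = 28, so (535/39) = (28/39)
factor out 2^2: 28 = 2^2·7; with 39 mod 8 = 7, (2/39) = +1; sign now +1; continue with (7/39)
flip (7/39) -> (39/7): both odd, 7 mod 4 = 3, 39 mod 4 = 3, so the flip contributes -1; sign now -1
(39/7): 39 mod 7 = 4, so (39/7) = (4/7)
factor out 2^2: 4 = 2^2·1; with 7 mod 8 = 7, (2/7) = +1; sign now -1; continue with (1/7)
reached (1/7) = 1, so the symbol is -1

-1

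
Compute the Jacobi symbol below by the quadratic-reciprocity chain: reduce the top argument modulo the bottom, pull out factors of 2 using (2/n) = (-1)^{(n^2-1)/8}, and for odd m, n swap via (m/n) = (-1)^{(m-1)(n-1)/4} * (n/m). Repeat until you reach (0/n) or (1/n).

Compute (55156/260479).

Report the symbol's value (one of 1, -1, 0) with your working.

1

55156 = 2^2·13789; (2/260479) = +1 since 260479 mod 8 = 7, so (55156/260479) = (+1)^2·(13789/260479); sign now +1
reciprocity: (13789/260479) = +1·(260479/13789) since 13789 mod 4 = 1, 260479 mod 4 = 3; sign now +1
(260479/13789) = (12277/13789)   [reduce mod 13789]
reciprocity: (12277/13789) = +1·(13789/12277) since 12277 mod 4 = 1, 13789 mod 4 = 1; sign now +1
(13789/12277) = (1512/12277)   [reduce mod 12277]
1512 = 2^3·189; (2/12277) = -1 since 12277 mod 8 = 5, so (1512/12277) = (-1)^3·(189/12277); sign now -1
reciprocity: (189/12277) = +1·(12277/189) since 189 mod 4 = 1, 12277 mod 4 = 1; sign now -1
(12277/189) = (181/189)   [reduce mod 189]
reciprocity: (181/189) = +1·(189/181) since 181 mod 4 = 1, 189 mod 4 = 1; sign now -1
(189/181) = (8/181)   [reduce mod 181]
8 = 2^3·1; (2/181) = -1 since 181 mod 8 = 5, so (8/181) = (-1)^3·(1/181); sign now +1
(1/181) = 1; final value = sign = +1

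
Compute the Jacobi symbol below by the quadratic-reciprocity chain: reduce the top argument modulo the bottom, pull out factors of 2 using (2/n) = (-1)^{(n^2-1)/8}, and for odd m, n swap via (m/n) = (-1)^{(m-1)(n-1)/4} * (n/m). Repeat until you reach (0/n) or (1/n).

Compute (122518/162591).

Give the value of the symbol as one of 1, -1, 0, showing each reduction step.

0

122518 = 2^1·61259; (2/162591) = +1 since 162591 mod 8 = 7, so (122518/162591) = (+1)^1·(61259/162591); sign now +1
reciprocity: (61259/162591) = -1·(162591/61259) since 61259 mod 4 = 3, 162591 mod 4 = 3; sign now -1
(162591/61259) = (40073/61259)   [reduce mod 61259]
reciprocity: (40073/61259) = +1·(61259/40073) since 40073 mod 4 = 1, 61259 mod 4 = 3; sign now -1
(61259/40073) = (21186/40073)   [reduce mod 40073]
21186 = 2^1·10593; (2/40073) = +1 since 40073 mod 8 = 1, so (21186/40073) = (+1)^1·(10593/40073); sign now -1
reciprocity: (10593/40073) = +1·(40073/10593) since 10593 mod 4 = 1, 40073 mod 4 = 1; sign now -1
(40073/10593) = (8294/10593)   [reduce mod 10593]
8294 = 2^1·4147; (2/10593) = +1 since 10593 mod 8 = 1, so (8294/10593) = (+1)^1·(4147/10593); sign now -1
reciprocity: (4147/10593) = +1·(10593/4147) since 4147 mod 4 = 3, 10593 mod 4 = 1; sign now -1
(10593/4147) = (2299/4147)   [reduce mod 4147]
reciprocity: (2299/4147) = -1·(4147/2299) since 2299 mod 4 = 3, 4147 mod 4 = 3; sign now +1
(4147/2299) = (1848/2299)   [reduce mod 2299]
1848 = 2^3·231; (2/2299) = -1 since 2299 mod 8 = 3, so (1848/2299) = (-1)^3·(231/2299); sign now -1
reciprocity: (231/2299) = -1·(2299/231) since 231 mod 4 = 3, 2299 mod 4 = 3; sign now +1
(2299/231) = (220/231)   [reduce mod 231]
220 = 2^2·55; (2/231) = +1 since 231 mod 8 = 7, so (220/231) = (+1)^2·(55/231); sign now +1
reciprocity: (55/231) = -1·(231/55) since 55 mod 4 = 3, 231 mod 4 = 3; sign now -1
(231/55) = (11/55)   [reduce mod 55]
reciprocity: (11/55) = -1·(55/11) since 11 mod 4 = 3, 55 mod 4 = 3; sign now +1
(55/11) = (0/11)   [reduce mod 11]
(0/11) = 0   [gcd(a, n) > 1]; final value = 0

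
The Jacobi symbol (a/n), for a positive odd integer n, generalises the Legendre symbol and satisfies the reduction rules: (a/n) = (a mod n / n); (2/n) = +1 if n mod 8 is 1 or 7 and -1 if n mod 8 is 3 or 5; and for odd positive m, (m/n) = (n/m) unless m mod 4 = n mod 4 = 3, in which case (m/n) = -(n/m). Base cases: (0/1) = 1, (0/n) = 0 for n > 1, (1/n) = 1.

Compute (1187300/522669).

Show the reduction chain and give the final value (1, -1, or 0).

(1187300/522669): 1187300 mod 522669 = 141962, so (1187300/522669) = (141962/522669)
factor out 2^1: 141962 = 2^1·70981; with 522669 mod 8 = 5, (2/522669) = -1; sign now -1; continue with (70981/522669)
flip (70981/522669) -> (522669/70981): both odd, 70981 mod 4 = 1, 522669 mod 4 = 1, so the flip contributes +1; sign now -1
(522669/70981): 522669 mod 70981 = 25802, so (522669/70981) = (25802/70981)
factor out 2^1: 25802 = 2^1·12901; with 70981 mod 8 = 5, (2/70981) = -1; sign now +1; continue with (12901/70981)
flip (12901/70981) -> (70981/12901): both odd, 12901 mod 4 = 1, 70981 mod 4 = 1, so the flip contributes +1; sign now +1
(70981/12901): 70981 mod 12901 = 6476, so (70981/12901) = (6476/12901)
factor out 2^2: 6476 = 2^2·1619; with 12901 mod 8 = 5, (2/12901) = -1; sign now +1; continue with (1619/12901)
flip (1619/12901) -> (12901/1619): both odd, 1619 mod 4 = 3, 12901 mod 4 = 1, so the flip contributes +1; sign now +1
(12901/1619): 12901 mod 1619 = 1568, so (12901/1619) = (1568/1619)
factor out 2^5: 1568 = 2^5·49; with 1619 mod 8 = 3, (2/1619) = -1; sign now -1; continue with (49/1619)
flip (49/1619) -> (1619/49): both odd, 49 mod 4 = 1, 1619 mod 4 = 3, so the flip contributes +1; sign now -1
(1619/49): 1619 mod 49 = 2, so (1619/49) = (2/49)
factor out 2^1: 2 = 2^1·1; with 49 mod 8 = 1, (2/49) = +1; sign now -1; continue with (1/49)
reached (1/49) = 1, so the symbol is -1

-1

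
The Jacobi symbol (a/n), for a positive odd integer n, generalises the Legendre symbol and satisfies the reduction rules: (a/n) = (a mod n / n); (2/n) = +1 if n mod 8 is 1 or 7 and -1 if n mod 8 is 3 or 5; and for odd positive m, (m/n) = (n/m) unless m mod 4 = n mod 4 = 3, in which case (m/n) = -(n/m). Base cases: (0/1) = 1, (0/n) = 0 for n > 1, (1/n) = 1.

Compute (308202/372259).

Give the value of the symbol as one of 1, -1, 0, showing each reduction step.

-1

308202 = 2^1·154101; (2/372259) = -1 since 372259 mod 8 = 3, so (308202/372259) = (-1)^1·(154101/372259); sign now -1
reciprocity: (154101/372259) = +1·(372259/154101) since 154101 mod 4 = 1, 372259 mod 4 = 3; sign now -1
(372259/154101) = (64057/154101)   [reduce mod 154101]
reciprocity: (64057/154101) = +1·(154101/64057) since 64057 mod 4 = 1, 154101 mod 4 = 1; sign now -1
(154101/64057) = (25987/64057)   [reduce mod 64057]
reciprocity: (25987/64057) = +1·(64057/25987) since 25987 mod 4 = 3, 64057 mod 4 = 1; sign now -1
(64057/25987) = (12083/25987)   [reduce mod 25987]
reciprocity: (12083/25987) = -1·(25987/12083) since 12083 mod 4 = 3, 25987 mod 4 = 3; sign now +1
(25987/12083) = (1821/12083)   [reduce mod 12083]
reciprocity: (1821/12083) = +1·(12083/1821) since 1821 mod 4 = 1, 12083 mod 4 = 3; sign now +1
(12083/1821) = (1157/1821)   [reduce mod 1821]
reciprocity: (1157/1821) = +1·(1821/1157) since 1157 mod 4 = 1, 1821 mod 4 = 1; sign now +1
(1821/1157) = (664/1157)   [reduce mod 1157]
664 = 2^3·83; (2/1157) = -1 since 1157 mod 8 = 5, so (664/1157) = (-1)^3·(83/1157); sign now -1
reciprocity: (83/1157) = +1·(1157/83) since 83 mod 4 = 3, 1157 mod 4 = 1; sign now -1
(1157/83) = (78/83)   [reduce mod 83]
78 = 2^1·39; (2/83) = -1 since 83 mod 8 = 3, so (78/83) = (-1)^1·(39/83); sign now +1
reciprocity: (39/83) = -1·(83/39) since 39 mod 4 = 3, 83 mod 4 = 3; sign now -1
(83/39) = (5/39)   [reduce mod 39]
reciprocity: (5/39) = +1·(39/5) since 5 mod 4 = 1, 39 mod 4 = 3; sign now -1
(39/5) = (4/5)   [reduce mod 5]
4 = 2^2·1; (2/5) = -1 since 5 mod 8 = 5, so (4/5) = (-1)^2·(1/5); sign now -1
(1/5) = 1; final value = sign = -1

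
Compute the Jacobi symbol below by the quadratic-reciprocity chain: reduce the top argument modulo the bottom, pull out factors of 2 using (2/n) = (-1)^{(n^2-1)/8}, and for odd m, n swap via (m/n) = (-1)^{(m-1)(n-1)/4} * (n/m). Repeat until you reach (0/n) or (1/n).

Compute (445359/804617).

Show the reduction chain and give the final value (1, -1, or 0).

-1

reciprocity: (445359/804617) = +1·(804617/445359) since 445359 mod 4 = 3, 804617 mod 4 = 1; sign now +1
(804617/445359) = (359258/445359)   [reduce mod 445359]
359258 = 2^1·179629; (2/445359) = +1 since 445359 mod 8 = 7, so (359258/445359) = (+1)^1·(179629/445359); sign now +1
reciprocity: (179629/445359) = +1·(445359/179629) since 179629 mod 4 = 1, 445359 mod 4 = 3; sign now +1
(445359/179629) = (86101/179629)   [reduce mod 179629]
reciprocity: (86101/179629) = +1·(179629/86101) since 86101 mod 4 = 1, 179629 mod 4 = 1; sign now +1
(179629/86101) = (7427/86101)   [reduce mod 86101]
reciprocity: (7427/86101) = +1·(86101/7427) since 7427 mod 4 = 3, 86101 mod 4 = 1; sign now +1
(86101/7427) = (4404/7427)   [reduce mod 7427]
4404 = 2^2·1101; (2/7427) = -1 since 7427 mod 8 = 3, so (4404/7427) = (-1)^2·(1101/7427); sign now +1
reciprocity: (1101/7427) = +1·(7427/1101) since 1101 mod 4 = 1, 7427 mod 4 = 3; sign now +1
(7427/1101) = (821/1101)   [reduce mod 1101]
reciprocity: (821/1101) = +1·(1101/821) since 821 mod 4 = 1, 1101 mod 4 = 1; sign now +1
(1101/821) = (280/821)   [reduce mod 821]
280 = 2^3·35; (2/821) = -1 since 821 mod 8 = 5, so (280/821) = (-1)^3·(35/821); sign now -1
reciprocity: (35/821) = +1·(821/35) since 35 mod 4 = 3, 821 mod 4 = 1; sign now -1
(821/35) = (16/35)   [reduce mod 35]
16 = 2^4·1; (2/35) = -1 since 35 mod 8 = 3, so (16/35) = (-1)^4·(1/35); sign now -1
(1/35) = 1; final value = sign = -1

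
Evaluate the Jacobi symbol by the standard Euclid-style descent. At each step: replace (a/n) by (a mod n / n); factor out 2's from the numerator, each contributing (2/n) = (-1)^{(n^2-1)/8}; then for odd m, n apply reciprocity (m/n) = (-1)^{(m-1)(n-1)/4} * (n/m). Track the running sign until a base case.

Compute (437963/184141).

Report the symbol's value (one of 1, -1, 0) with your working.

(437963/184141) = (69681/184141)   [reduce mod 184141]
reciprocity: (69681/184141) = +1·(184141/69681) since 69681 mod 4 = 1, 184141 mod 4 = 1; sign now +1
(184141/69681) = (44779/69681)   [reduce mod 69681]
reciprocity: (44779/69681) = +1·(69681/44779) since 44779 mod 4 = 3, 69681 mod 4 = 1; sign now +1
(69681/44779) = (24902/44779)   [reduce mod 44779]
24902 = 2^1·12451; (2/44779) = -1 since 44779 mod 8 = 3, so (24902/44779) = (-1)^1·(12451/44779); sign now -1
reciprocity: (12451/44779) = -1·(44779/12451) since 12451 mod 4 = 3, 44779 mod 4 = 3; sign now +1
(44779/12451) = (7426/12451)   [reduce mod 12451]
7426 = 2^1·3713; (2/12451) = -1 since 12451 mod 8 = 3, so (7426/12451) = (-1)^1·(3713/12451); sign now -1
reciprocity: (3713/12451) = +1·(12451/3713) since 3713 mod 4 = 1, 12451 mod 4 = 3; sign now -1
(12451/3713) = (1312/3713)   [reduce mod 3713]
1312 = 2^5·41; (2/3713) = +1 since 3713 mod 8 = 1, so (1312/3713) = (+1)^5·(41/3713); sign now -1
reciprocity: (41/3713) = +1·(3713/41) since 41 mod 4 = 1, 3713 mod 4 = 1; sign now -1
(3713/41) = (23/41)   [reduce mod 41]
reciprocity: (23/41) = +1·(41/23) since 23 mod 4 = 3, 41 mod 4 = 1; sign now -1
(41/23) = (18/23)   [reduce mod 23]
18 = 2^1·9; (2/23) = +1 since 23 mod 8 = 7, so (18/23) = (+1)^1·(9/23); sign now -1
reciprocity: (9/23) = +1·(23/9) since 9 mod 4 = 1, 23 mod 4 = 3; sign now -1
(23/9) = (5/9)   [reduce mod 9]
reciprocity: (5/9) = +1·(9/5) since 5 mod 4 = 1, 9 mod 4 = 1; sign now -1
(9/5) = (4/5)   [reduce mod 5]
4 = 2^2·1; (2/5) = -1 since 5 mod 8 = 5, so (4/5) = (-1)^2·(1/5); sign now -1
(1/5) = 1; final value = sign = -1

-1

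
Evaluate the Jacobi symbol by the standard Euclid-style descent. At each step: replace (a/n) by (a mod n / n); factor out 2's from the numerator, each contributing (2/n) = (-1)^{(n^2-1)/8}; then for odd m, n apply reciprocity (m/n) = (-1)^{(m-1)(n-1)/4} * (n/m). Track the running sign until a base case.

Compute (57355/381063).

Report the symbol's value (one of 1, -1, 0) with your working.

1

reciprocity: (57355/381063) = -1·(381063/57355) since 57355 mod 4 = 3, 381063 mod 4 = 3; sign now -1
(381063/57355) = (36933/57355)   [reduce mod 57355]
reciprocity: (36933/57355) = +1·(57355/36933) since 36933 mod 4 = 1, 57355 mod 4 = 3; sign now -1
(57355/36933) = (20422/36933)   [reduce mod 36933]
20422 = 2^1·10211; (2/36933) = -1 since 36933 mod 8 = 5, so (20422/36933) = (-1)^1·(10211/36933); sign now +1
reciprocity: (10211/36933) = +1·(36933/10211) since 10211 mod 4 = 3, 36933 mod 4 = 1; sign now +1
(36933/10211) = (6300/10211)   [reduce mod 10211]
6300 = 2^2·1575; (2/10211) = -1 since 10211 mod 8 = 3, so (6300/10211) = (-1)^2·(1575/10211); sign now +1
reciprocity: (1575/10211) = -1·(10211/1575) since 1575 mod 4 = 3, 10211 mod 4 = 3; sign now -1
(10211/1575) = (761/1575)   [reduce mod 1575]
reciprocity: (761/1575) = +1·(1575/761) since 761 mod 4 = 1, 1575 mod 4 = 3; sign now -1
(1575/761) = (53/761)   [reduce mod 761]
reciprocity: (53/761) = +1·(761/53) since 53 mod 4 = 1, 761 mod 4 = 1; sign now -1
(761/53) = (19/53)   [reduce mod 53]
reciprocity: (19/53) = +1·(53/19) since 19 mod 4 = 3, 53 mod 4 = 1; sign now -1
(53/19) = (15/19)   [reduce mod 19]
reciprocity: (15/19) = -1·(19/15) since 15 mod 4 = 3, 19 mod 4 = 3; sign now +1
(19/15) = (4/15)   [reduce mod 15]
4 = 2^2·1; (2/15) = +1 since 15 mod 8 = 7, so (4/15) = (+1)^2·(1/15); sign now +1
(1/15) = 1; final value = sign = +1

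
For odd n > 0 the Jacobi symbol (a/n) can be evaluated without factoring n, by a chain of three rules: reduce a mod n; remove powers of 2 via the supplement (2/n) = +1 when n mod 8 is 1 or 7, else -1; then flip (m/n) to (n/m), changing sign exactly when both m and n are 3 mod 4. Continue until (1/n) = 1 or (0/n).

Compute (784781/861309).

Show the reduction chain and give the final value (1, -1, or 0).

reciprocity: (784781/861309) = +1·(861309/784781) since 784781 mod 4 = 1, 861309 mod 4 = 1; sign now +1
(861309/784781) = (76528/784781)   [reduce mod 784781]
76528 = 2^4·4783; (2/784781) = -1 since 784781 mod 8 = 5, so (76528/784781) = (-1)^4·(4783/784781); sign now +1
reciprocity: (4783/784781) = +1·(784781/4783) since 4783 mod 4 = 3, 784781 mod 4 = 1; sign now +1
(784781/4783) = (369/4783)   [reduce mod 4783]
reciprocity: (369/4783) = +1·(4783/369) since 369 mod 4 = 1, 4783 mod 4 = 3; sign now +1
(4783/369) = (355/369)   [reduce mod 369]
reciprocity: (355/369) = +1·(369/355) since 355 mod 4 = 3, 369 mod 4 = 1; sign now +1
(369/355) = (14/355)   [reduce mod 355]
14 = 2^1·7; (2/355) = -1 since 355 mod 8 = 3, so (14/355) = (-1)^1·(7/355); sign now -1
reciprocity: (7/355) = -1·(355/7) since 7 mod 4 = 3, 355 mod 4 = 3; sign now +1
(355/7) = (5/7)   [reduce mod 7]
reciprocity: (5/7) = +1·(7/5) since 5 mod 4 = 1, 7 mod 4 = 3; sign now +1
(7/5) = (2/5)   [reduce mod 5]
2 = 2^1·1; (2/5) = -1 since 5 mod 8 = 5, so (2/5) = (-1)^1·(1/5); sign now -1
(1/5) = 1; final value = sign = -1

-1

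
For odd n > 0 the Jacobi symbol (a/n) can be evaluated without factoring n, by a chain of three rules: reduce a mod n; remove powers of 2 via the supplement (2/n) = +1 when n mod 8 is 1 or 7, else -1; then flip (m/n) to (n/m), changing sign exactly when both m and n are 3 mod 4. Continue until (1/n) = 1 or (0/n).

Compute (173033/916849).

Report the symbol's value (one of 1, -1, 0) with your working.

-1

flip (173033/916849) -> (916849/173033): both odd, 173033 mod 4 = 1, 916849 mod 4 = 1, so the flip contributes +1; sign now +1
(916849/173033): 916849 mod 173033 = 51684, so (916849/173033) = (51684/173033)
factor out 2^2: 51684 = 2^2·12921; with 173033 mod 8 = 1, (2/173033) = +1; sign now +1; continue with (12921/173033)
flip (12921/173033) -> (173033/12921): both odd, 12921 mod 4 = 1, 173033 mod 4 = 1, so the flip contributes +1; sign now +1
(173033/12921): 173033 mod 12921 = 5060, so (173033/12921) = (5060/12921)
factor out 2^2: 5060 = 2^2·1265; with 12921 mod 8 = 1, (2/12921) = +1; sign now +1; continue with (1265/12921)
flip (1265/12921) -> (12921/1265): both odd, 1265 mod 4 = 1, 12921 mod 4 = 1, so the flip contributes +1; sign now +1
(12921/1265): 12921 mod 1265 = 271, so (12921/1265) = (271/1265)
flip (271/1265) -> (1265/271): both odd, 271 mod 4 = 3, 1265 mod 4 = 1, so the flip contributes +1; sign now +1
(1265/271): 1265 mod 271 = 181, so (1265/271) = (181/271)
flip (181/271) -> (271/181): both odd, 181 mod 4 = 1, 271 mod 4 = 3, so the flip contributes +1; sign now +1
(271/181): 271 mod 181 = 90, so (271/181) = (90/181)
factor out 2^1: 90 = 2^1·45; with 181 mod 8 = 5, (2/181) = -1; sign now -1; continue with (45/181)
flip (45/181) -> (181/45): both odd, 45 mod 4 = 1, 181 mod 4 = 1, so the flip contributes +1; sign now -1
(181/45): 181 mod 45 = 1, so (181/45) = (1/45)
reached (1/45) = 1, so the symbol is -1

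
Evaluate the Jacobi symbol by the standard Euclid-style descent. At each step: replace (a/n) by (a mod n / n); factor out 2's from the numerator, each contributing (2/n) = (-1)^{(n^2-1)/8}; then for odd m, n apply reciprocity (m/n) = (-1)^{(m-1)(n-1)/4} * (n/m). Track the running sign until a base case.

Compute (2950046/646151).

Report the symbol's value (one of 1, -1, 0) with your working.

(2950046/646151) = (365442/646151)   [reduce mod 646151]
365442 = 2^1·182721; (2/646151) = +1 since 646151 mod 8 = 7, so (365442/646151) = (+1)^1·(182721/646151); sign now +1
reciprocity: (182721/646151) = +1·(646151/182721) since 182721 mod 4 = 1, 646151 mod 4 = 3; sign now +1
(646151/182721) = (97988/182721)   [reduce mod 182721]
97988 = 2^2·24497; (2/182721) = +1 since 182721 mod 8 = 1, so (97988/182721) = (+1)^2·(24497/182721); sign now +1
reciprocity: (24497/182721) = +1·(182721/24497) since 24497 mod 4 = 1, 182721 mod 4 = 1; sign now +1
(182721/24497) = (11242/24497)   [reduce mod 24497]
11242 = 2^1·5621; (2/24497) = +1 since 24497 mod 8 = 1, so (11242/24497) = (+1)^1·(5621/24497); sign now +1
reciprocity: (5621/24497) = +1·(24497/5621) since 5621 mod 4 = 1, 24497 mod 4 = 1; sign now +1
(24497/5621) = (2013/5621)   [reduce mod 5621]
reciprocity: (2013/5621) = +1·(5621/2013) since 2013 mod 4 = 1, 5621 mod 4 = 1; sign now +1
(5621/2013) = (1595/2013)   [reduce mod 2013]
reciprocity: (1595/2013) = +1·(2013/1595) since 1595 mod 4 = 3, 2013 mod 4 = 1; sign now +1
(2013/1595) = (418/1595)   [reduce mod 1595]
418 = 2^1·209; (2/1595) = -1 since 1595 mod 8 = 3, so (418/1595) = (-1)^1·(209/1595); sign now -1
reciprocity: (209/1595) = +1·(1595/209) since 209 mod 4 = 1, 1595 mod 4 = 3; sign now -1
(1595/209) = (132/209)   [reduce mod 209]
132 = 2^2·33; (2/209) = +1 since 209 mod 8 = 1, so (132/209) = (+1)^2·(33/209); sign now -1
reciprocity: (33/209) = +1·(209/33) since 33 mod 4 = 1, 209 mod 4 = 1; sign now -1
(209/33) = (11/33)   [reduce mod 33]
reciprocity: (11/33) = +1·(33/11) since 11 mod 4 = 3, 33 mod 4 = 1; sign now -1
(33/11) = (0/11)   [reduce mod 11]
(0/11) = 0   [gcd(a, n) > 1]; final value = 0

0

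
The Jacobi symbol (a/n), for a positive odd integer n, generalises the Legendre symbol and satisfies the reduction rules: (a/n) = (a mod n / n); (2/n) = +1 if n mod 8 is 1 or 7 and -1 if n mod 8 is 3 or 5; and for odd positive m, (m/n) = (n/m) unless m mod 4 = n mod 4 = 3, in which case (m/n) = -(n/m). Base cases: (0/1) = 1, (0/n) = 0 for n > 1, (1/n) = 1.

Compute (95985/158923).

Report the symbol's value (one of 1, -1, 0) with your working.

1

reciprocity: (95985/158923) = +1·(158923/95985) since 95985 mod 4 = 1, 158923 mod 4 = 3; sign now +1
(158923/95985) = (62938/95985)   [reduce mod 95985]
62938 = 2^1·31469; (2/95985) = +1 since 95985 mod 8 = 1, so (62938/95985) = (+1)^1·(31469/95985); sign now +1
reciprocity: (31469/95985) = +1·(95985/31469) since 31469 mod 4 = 1, 95985 mod 4 = 1; sign now +1
(95985/31469) = (1578/31469)   [reduce mod 31469]
1578 = 2^1·789; (2/31469) = -1 since 31469 mod 8 = 5, so (1578/31469) = (-1)^1·(789/31469); sign now -1
reciprocity: (789/31469) = +1·(31469/789) since 789 mod 4 = 1, 31469 mod 4 = 1; sign now -1
(31469/789) = (698/789)   [reduce mod 789]
698 = 2^1·349; (2/789) = -1 since 789 mod 8 = 5, so (698/789) = (-1)^1·(349/789); sign now +1
reciprocity: (349/789) = +1·(789/349) since 349 mod 4 = 1, 789 mod 4 = 1; sign now +1
(789/349) = (91/349)   [reduce mod 349]
reciprocity: (91/349) = +1·(349/91) since 91 mod 4 = 3, 349 mod 4 = 1; sign now +1
(349/91) = (76/91)   [reduce mod 91]
76 = 2^2·19; (2/91) = -1 since 91 mod 8 = 3, so (76/91) = (-1)^2·(19/91); sign now +1
reciprocity: (19/91) = -1·(91/19) since 19 mod 4 = 3, 91 mod 4 = 3; sign now -1
(91/19) = (15/19)   [reduce mod 19]
reciprocity: (15/19) = -1·(19/15) since 15 mod 4 = 3, 19 mod 4 = 3; sign now +1
(19/15) = (4/15)   [reduce mod 15]
4 = 2^2·1; (2/15) = +1 since 15 mod 8 = 7, so (4/15) = (+1)^2·(1/15); sign now +1
(1/15) = 1; final value = sign = +1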